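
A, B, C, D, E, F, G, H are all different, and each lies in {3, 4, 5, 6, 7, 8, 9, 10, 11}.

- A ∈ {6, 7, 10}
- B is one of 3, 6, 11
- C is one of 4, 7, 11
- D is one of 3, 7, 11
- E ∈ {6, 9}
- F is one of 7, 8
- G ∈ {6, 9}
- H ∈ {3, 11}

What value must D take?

7

The 8 variables draw from only 8 values {3, 4, 6, 7, 8, 9, 10, 11}, so each is used; only C can be 4, hence C = 4.
The 7 still-open variables together cover exactly {3, 6, 7, 8, 9, 10, 11} — 7 values for 7 variables — and 8 appears only in F's list, so F = 8.
The 6 still-open variables together cover exactly {3, 6, 7, 9, 10, 11} — 6 values for 6 variables — and 10 appears only in A's list, so A = 10.
The 5 still-open variables together cover exactly {3, 6, 7, 9, 11} — 5 values for 5 variables — and 7 appears only in D's list, so D = 7.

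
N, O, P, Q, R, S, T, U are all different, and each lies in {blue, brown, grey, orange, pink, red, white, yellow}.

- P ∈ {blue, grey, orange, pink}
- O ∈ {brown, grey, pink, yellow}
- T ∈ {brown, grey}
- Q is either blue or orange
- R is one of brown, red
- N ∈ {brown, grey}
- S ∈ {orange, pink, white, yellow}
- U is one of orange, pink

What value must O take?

Among the 8 variables, red fits only R (and all 8 values in {blue, brown, grey, orange, pink, red, white, yellow} must be used), so R = red.
The 7 still-open variables draw from only 7 values {blue, brown, grey, orange, pink, white, yellow}, so each is used; only S can be white, hence S = white.
The 6 still-open variables together cover exactly {blue, brown, grey, orange, pink, yellow} — 6 values for 6 variables — and yellow appears only in O's list, so O = yellow.

yellow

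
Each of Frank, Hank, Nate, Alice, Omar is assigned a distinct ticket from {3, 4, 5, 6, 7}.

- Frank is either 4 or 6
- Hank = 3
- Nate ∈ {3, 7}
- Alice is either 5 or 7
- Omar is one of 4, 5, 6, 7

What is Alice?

5

Hank has just one choice, so Hank = 3. Remove 3 from Nate.
That leaves Nate = 7. Eliminate 7 elsewhere: Alice, Omar.
So Alice = 5.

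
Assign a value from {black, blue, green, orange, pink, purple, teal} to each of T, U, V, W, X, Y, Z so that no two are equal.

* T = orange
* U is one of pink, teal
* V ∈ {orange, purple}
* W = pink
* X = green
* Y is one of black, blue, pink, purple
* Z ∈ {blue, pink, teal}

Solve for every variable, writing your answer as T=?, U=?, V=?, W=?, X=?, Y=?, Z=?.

T=orange, U=teal, V=purple, W=pink, X=green, Y=black, Z=blue

T has just one choice, so T = orange. Remove orange from V.
V's domain is down to {purple}, so V = purple. Strike purple from Y.
That leaves W = pink. Remove pink from U, Y, Z.
X has just one choice, so X = green.
U has just one choice, so U = teal. Remove teal from Z.
Z's domain is down to {blue}, so Z = blue. Remove blue from Y.
Y's domain is down to {black}, so Y = black.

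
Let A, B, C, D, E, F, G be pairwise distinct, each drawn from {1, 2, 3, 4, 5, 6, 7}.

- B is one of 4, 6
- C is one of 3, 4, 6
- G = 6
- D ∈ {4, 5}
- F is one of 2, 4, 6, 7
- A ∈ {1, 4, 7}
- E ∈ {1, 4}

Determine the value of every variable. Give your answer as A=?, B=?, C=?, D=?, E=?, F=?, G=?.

A=7, B=4, C=3, D=5, E=1, F=2, G=6

G must be 6 (only option left). Strike 6 from B, C, F.
That leaves B = 4. Strike 4 from A, C, D, E, F.
That leaves C = 3.
D has just one choice, so D = 5.
E must be 1 (only option left). Eliminate 1 elsewhere: A.
That leaves A = 7. So F can't be 7.
F must be 2 (only option left).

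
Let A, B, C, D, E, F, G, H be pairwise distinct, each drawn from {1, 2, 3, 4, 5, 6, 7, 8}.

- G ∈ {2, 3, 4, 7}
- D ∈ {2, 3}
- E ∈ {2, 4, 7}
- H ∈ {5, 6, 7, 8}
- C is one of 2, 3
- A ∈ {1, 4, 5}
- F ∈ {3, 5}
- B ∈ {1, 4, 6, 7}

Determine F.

Among the 8 variables, 8 fits only H (and all 8 values in {1, 2, 3, 4, 5, 6, 7, 8} must be used), so H = 8.
The 7 still-open variables draw from only 7 values {1, 2, 3, 4, 5, 6, 7}, so each is used; only B can be 6, hence B = 6.
The 6 still-open variables together cover exactly {1, 2, 3, 4, 5, 7} — 6 values for 6 variables — and 1 appears only in A's list, so A = 1.
The 5 still-open variables together cover exactly {2, 3, 4, 5, 7} — 5 values for 5 variables — and 5 appears only in F's list, so F = 5.

5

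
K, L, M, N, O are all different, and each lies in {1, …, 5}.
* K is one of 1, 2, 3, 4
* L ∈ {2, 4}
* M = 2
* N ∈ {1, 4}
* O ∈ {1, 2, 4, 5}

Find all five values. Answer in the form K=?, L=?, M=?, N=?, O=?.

K=3, L=4, M=2, N=1, O=5

M's domain is down to {2}, so M = 2. Remove 2 from K, L, O.
That leaves L = 4. Eliminate 4 elsewhere: K, N, O.
N must be 1 (only option left). Eliminate 1 elsewhere: K, O.
O's domain is down to {5}, so O = 5.
That leaves K = 3.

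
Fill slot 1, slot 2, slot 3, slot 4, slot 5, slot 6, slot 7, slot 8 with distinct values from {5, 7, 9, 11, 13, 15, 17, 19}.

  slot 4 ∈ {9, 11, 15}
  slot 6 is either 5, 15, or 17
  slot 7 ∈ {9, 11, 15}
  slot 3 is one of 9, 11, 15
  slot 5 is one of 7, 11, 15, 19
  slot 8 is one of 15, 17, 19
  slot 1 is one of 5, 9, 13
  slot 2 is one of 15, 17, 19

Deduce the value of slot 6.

The 8 variables together cover exactly {5, 7, 9, 11, 13, 15, 17, 19} — 8 values for 8 variables — and 7 appears only in slot 5's list, so slot 5 = 7.
Among the 7 still-open variables, 13 fits only slot 1 (and all 7 values in {5, 9, 11, 13, 15, 17, 19} must be used), so slot 1 = 13.
The 6 still-open variables draw from only 6 values {5, 9, 11, 15, 17, 19}, so each is used; only slot 6 can be 5, hence slot 6 = 5.

5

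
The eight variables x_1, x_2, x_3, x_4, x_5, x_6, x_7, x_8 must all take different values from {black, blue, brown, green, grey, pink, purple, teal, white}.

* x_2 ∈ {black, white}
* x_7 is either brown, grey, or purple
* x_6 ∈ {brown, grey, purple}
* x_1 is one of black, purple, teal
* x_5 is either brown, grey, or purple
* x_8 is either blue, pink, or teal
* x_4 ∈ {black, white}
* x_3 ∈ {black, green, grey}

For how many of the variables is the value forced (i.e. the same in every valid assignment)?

The 2 variables x_2 and x_4 are confined to {black, white}, which locks those values in; drop them from x_1, x_3.
x_5, x_6, x_7 share exactly the 3 values {brown, grey, purple}; by pigeonhole those values go to them, so strike brown, grey, purple from x_1, x_3.
x_1 must be teal (only option left). Remove teal from x_8.
x_3 must be green (only option left).
Determined: x_1=teal, x_3=green. The other variables each still have more than one consistent value. That makes 2.

2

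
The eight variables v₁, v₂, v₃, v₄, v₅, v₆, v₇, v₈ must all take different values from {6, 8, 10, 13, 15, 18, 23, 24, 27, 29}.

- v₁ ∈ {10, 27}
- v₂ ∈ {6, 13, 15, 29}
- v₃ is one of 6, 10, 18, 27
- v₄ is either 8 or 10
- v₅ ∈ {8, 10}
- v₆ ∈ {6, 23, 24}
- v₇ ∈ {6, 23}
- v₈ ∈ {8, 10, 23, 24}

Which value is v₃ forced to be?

v₄ and v₅ between them cover only {8, 10} — a naked pair. Remove those values from v₁, v₃, v₈.
v₁ must be 27 (only option left). Strike 27 from v₃.
The 3 variables v₆, v₇, v₈ are confined to {6, 23, 24}, which locks those values in; drop them from v₂, v₃.
So v₃ = 18.

18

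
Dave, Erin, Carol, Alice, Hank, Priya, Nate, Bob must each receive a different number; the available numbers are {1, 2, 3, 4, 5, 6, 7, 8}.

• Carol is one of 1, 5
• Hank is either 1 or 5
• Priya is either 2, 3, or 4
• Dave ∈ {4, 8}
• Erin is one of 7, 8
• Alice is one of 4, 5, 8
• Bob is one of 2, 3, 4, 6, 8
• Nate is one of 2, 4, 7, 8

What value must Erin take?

7

The 8 variables draw from only 8 values {1, 2, 3, 4, 5, 6, 7, 8}, so each is used; only Bob can be 6, hence Bob = 6.
The 7 still-open variables together cover exactly {1, 2, 3, 4, 5, 7, 8} — 7 values for 7 variables — and 3 appears only in Priya's list, so Priya = 3.
Among the 6 still-open variables, 2 fits only Nate (and all 6 values in {1, 2, 4, 5, 7, 8} must be used), so Nate = 2.
The 5 still-open variables together cover exactly {1, 4, 5, 7, 8} — 5 values for 5 variables — and 7 appears only in Erin's list, so Erin = 7.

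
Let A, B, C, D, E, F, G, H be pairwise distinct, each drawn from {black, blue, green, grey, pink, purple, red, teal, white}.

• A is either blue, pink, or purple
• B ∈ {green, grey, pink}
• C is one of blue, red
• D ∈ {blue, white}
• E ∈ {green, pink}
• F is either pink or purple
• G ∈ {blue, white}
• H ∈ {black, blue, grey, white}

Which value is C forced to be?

The 8 variables together cover exactly {black, blue, green, grey, pink, purple, red, white} — 8 values for 8 variables — and black appears only in H's list, so H = black.
The 7 still-open variables draw from only 7 values {blue, green, grey, pink, purple, red, white}, so each is used; only B can be grey, hence B = grey.
The 6 still-open variables draw from only 6 values {blue, green, pink, purple, red, white}, so each is used; only E can be green, hence E = green.
Among the 5 still-open variables, red fits only C (and all 5 values in {blue, pink, purple, red, white} must be used), so C = red.

red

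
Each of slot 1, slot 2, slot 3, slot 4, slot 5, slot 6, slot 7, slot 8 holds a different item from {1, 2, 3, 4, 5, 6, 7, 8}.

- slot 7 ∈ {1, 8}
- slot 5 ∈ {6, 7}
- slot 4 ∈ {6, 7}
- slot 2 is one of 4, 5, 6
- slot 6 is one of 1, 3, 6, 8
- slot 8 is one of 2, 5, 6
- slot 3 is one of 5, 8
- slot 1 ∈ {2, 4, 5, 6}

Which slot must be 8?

slot 3

The 8 variables together cover exactly {1, 2, 3, 4, 5, 6, 7, 8} — 8 values for 8 variables — and 3 appears only in slot 6's list, so slot 6 = 3.
The 7 still-open variables together cover exactly {1, 2, 4, 5, 6, 7, 8} — 7 values for 7 variables — and 1 appears only in slot 7's list, so slot 7 = 1.
Among the 6 still-open variables, 8 fits only slot 3 (and all 6 values in {2, 4, 5, 6, 7, 8} must be used), so slot 3 = 8.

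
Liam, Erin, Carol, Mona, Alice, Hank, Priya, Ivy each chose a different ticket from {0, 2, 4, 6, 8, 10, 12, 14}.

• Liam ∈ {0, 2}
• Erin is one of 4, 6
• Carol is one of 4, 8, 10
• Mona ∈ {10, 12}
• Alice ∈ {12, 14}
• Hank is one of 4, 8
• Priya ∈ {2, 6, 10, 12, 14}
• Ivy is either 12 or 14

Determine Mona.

Among the 8 variables, 0 fits only Liam (and all 8 values in {0, 2, 4, 6, 8, 10, 12, 14} must be used), so Liam = 0.
Among the 7 still-open variables, 2 fits only Priya (and all 7 values in {2, 4, 6, 8, 10, 12, 14} must be used), so Priya = 2.
Among the 6 still-open variables, 6 fits only Erin (and all 6 values in {4, 6, 8, 10, 12, 14} must be used), so Erin = 6.
The 2 variables Alice and Ivy are confined to {12, 14}, which locks those values in; drop them from Mona.
So Mona = 10.

10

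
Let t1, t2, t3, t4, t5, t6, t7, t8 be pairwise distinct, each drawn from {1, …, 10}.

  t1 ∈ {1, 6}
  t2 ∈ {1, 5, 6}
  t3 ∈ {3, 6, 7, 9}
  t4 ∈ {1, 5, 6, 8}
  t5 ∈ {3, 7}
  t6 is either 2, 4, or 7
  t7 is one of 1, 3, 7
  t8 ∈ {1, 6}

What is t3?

The 2 variables t1 and t8 are confined to {1, 6}, which locks those values in; drop them from t2, t3, t4, t7.
t2's domain is down to {5}, so t2 = 5. Eliminate 5 elsewhere: t4.
t4 has just one choice, so t4 = 8.
t5 and t7 between them cover only {3, 7} — a naked pair. Remove those values from t3, t6.
So t3 = 9.

9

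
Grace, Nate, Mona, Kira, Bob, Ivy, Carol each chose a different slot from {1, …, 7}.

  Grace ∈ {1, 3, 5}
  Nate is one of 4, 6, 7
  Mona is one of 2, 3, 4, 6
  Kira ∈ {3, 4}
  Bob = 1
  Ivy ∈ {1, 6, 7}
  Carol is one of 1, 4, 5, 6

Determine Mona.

Bob must be 1 (only option left). Eliminate 1 elsewhere: Grace, Ivy, Carol.
The 6 still-open variables draw from only 6 values {2, 3, 4, 5, 6, 7}, so each is used; only Mona can be 2, hence Mona = 2.

2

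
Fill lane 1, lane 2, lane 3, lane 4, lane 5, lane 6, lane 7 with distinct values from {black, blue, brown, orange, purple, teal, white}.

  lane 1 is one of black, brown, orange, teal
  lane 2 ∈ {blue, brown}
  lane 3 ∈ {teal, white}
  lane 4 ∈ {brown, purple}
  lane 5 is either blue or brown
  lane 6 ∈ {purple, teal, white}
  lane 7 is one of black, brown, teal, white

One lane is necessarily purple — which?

lane 4

The 7 variables together cover exactly {black, blue, brown, orange, purple, teal, white} — 7 values for 7 variables — and orange appears only in lane 1's list, so lane 1 = orange.
The 6 still-open variables together cover exactly {black, blue, brown, purple, teal, white} — 6 values for 6 variables — and black appears only in lane 7's list, so lane 7 = black.
lane 2 and lane 5 between them cover only {blue, brown} — a naked pair. Remove those values from lane 4.
So purple goes to lane 4.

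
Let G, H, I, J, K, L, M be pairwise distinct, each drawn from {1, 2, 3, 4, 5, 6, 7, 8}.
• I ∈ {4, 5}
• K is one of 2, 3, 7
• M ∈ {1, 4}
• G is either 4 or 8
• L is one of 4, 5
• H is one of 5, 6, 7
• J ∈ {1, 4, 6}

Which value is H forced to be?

7

The 2 variables I and L are confined to {4, 5}, which locks those values in; drop them from G, H, J, M.
G must be 8 (only option left).
M's domain is down to {1}, so M = 1. Strike 1 from J.
J's domain is down to {6}, so J = 6. Strike 6 from H.
So H = 7.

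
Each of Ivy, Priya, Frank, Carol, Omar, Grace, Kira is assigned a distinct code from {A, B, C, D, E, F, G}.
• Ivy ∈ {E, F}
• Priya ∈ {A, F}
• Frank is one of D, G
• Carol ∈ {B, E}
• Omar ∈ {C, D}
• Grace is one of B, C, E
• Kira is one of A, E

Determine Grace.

C

The 7 variables draw from only 7 values {A, B, C, D, E, F, G}, so each is used; only Frank can be G, hence Frank = G.
The 6 still-open variables together cover exactly {A, B, C, D, E, F} — 6 values for 6 variables — and D appears only in Omar's list, so Omar = D.
Among the 5 still-open variables, C fits only Grace (and all 5 values in {A, B, C, E, F} must be used), so Grace = C.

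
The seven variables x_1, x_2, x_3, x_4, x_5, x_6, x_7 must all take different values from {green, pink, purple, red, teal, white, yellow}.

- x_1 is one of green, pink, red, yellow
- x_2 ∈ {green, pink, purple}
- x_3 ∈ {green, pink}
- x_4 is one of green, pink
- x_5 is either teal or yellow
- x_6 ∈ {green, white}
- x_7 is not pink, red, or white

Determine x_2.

purple

The 7 variables draw from only 7 values {green, pink, purple, red, teal, white, yellow}, so each is used; only x_1 can be red, hence x_1 = red.
The 6 still-open variables draw from only 6 values {green, pink, purple, teal, white, yellow}, so each is used; only x_6 can be white, hence x_6 = white.
x_3 and x_4 share exactly the 2 values {green, pink}; by pigeonhole those values go to them, so strike green, pink from x_2, x_7.
So x_2 = purple.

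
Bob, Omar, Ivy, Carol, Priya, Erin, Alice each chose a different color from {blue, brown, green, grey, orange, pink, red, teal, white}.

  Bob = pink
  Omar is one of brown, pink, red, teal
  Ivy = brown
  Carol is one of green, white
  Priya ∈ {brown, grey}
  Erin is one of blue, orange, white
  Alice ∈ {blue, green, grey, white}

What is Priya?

grey

Bob must be pink (only option left). Remove pink from Omar.
Ivy must be brown (only option left). Strike brown from Omar, Priya.
So Priya = grey.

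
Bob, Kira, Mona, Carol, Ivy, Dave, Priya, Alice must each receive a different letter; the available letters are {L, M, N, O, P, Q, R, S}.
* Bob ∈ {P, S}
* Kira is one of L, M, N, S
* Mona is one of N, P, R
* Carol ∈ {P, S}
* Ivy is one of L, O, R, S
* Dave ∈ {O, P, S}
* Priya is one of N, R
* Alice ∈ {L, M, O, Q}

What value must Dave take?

O

The 8 variables together cover exactly {L, M, N, O, P, Q, R, S} — 8 values for 8 variables — and Q appears only in Alice's list, so Alice = Q.
The 7 still-open variables draw from only 7 values {L, M, N, O, P, R, S}, so each is used; only Kira can be M, hence Kira = M.
The 6 still-open variables draw from only 6 values {L, N, O, P, R, S}, so each is used; only Ivy can be L, hence Ivy = L.
Among the 5 still-open variables, O fits only Dave (and all 5 values in {N, O, P, R, S} must be used), so Dave = O.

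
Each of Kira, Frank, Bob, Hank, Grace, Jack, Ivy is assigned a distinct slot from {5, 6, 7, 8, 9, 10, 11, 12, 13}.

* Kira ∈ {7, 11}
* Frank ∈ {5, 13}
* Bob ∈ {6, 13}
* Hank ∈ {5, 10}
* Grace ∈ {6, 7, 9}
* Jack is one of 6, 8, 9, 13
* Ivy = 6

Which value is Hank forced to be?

10

Ivy has just one choice, so Ivy = 6. So Bob, Grace, Jack can't be 6.
Bob must be 13 (only option left). Eliminate 13 elsewhere: Frank, Jack.
Frank's domain is down to {5}, so Frank = 5. Eliminate 5 elsewhere: Hank.
So Hank = 10.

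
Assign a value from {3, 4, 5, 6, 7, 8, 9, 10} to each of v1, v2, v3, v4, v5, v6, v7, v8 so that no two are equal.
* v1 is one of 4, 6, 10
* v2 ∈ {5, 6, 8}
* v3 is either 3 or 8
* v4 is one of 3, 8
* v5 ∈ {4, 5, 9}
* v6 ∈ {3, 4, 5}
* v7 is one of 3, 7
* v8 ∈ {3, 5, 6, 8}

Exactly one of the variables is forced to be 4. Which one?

v6

The 8 variables draw from only 8 values {3, 4, 5, 6, 7, 8, 9, 10}, so each is used; only v7 can be 7, hence v7 = 7.
The 7 still-open variables together cover exactly {3, 4, 5, 6, 8, 9, 10} — 7 values for 7 variables — and 9 appears only in v5's list, so v5 = 9.
The 6 still-open variables together cover exactly {3, 4, 5, 6, 8, 10} — 6 values for 6 variables — and 10 appears only in v1's list, so v1 = 10.
The 5 still-open variables draw from only 5 values {3, 4, 5, 6, 8}, so each is used; only v6 can be 4, hence v6 = 4.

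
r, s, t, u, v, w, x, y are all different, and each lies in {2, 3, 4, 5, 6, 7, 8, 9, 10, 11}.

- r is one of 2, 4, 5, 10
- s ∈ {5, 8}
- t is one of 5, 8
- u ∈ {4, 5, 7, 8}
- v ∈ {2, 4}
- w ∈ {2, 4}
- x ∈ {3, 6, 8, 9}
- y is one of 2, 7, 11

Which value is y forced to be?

The 2 variables s and t are confined to {5, 8}, which locks those values in; drop them from r, u, x.
v and w share exactly the 2 values {2, 4}; by pigeonhole those values go to them, so strike 2, 4 from r, u, y.
r's domain is down to {10}, so r = 10.
u must be 7 (only option left). So y can't be 7.
So y = 11.

11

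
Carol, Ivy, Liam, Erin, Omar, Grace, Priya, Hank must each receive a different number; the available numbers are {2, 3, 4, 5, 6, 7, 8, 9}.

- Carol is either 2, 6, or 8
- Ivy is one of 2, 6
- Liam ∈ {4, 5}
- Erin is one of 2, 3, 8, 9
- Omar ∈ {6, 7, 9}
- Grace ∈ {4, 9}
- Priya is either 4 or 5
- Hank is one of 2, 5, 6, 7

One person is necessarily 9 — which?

Grace

The 8 variables together cover exactly {2, 3, 4, 5, 6, 7, 8, 9} — 8 values for 8 variables — and 3 appears only in Erin's list, so Erin = 3.
The 7 still-open variables together cover exactly {2, 4, 5, 6, 7, 8, 9} — 7 values for 7 variables — and 8 appears only in Carol's list, so Carol = 8.
Liam and Priya between them cover only {4, 5} — a naked pair. Remove those values from Grace, Hank.
So 9 goes to Grace.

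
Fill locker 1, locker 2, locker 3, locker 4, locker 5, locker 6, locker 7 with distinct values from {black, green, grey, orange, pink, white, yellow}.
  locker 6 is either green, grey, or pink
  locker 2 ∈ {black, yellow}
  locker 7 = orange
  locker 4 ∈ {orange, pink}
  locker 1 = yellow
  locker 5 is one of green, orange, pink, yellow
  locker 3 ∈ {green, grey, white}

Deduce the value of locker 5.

green

locker 1 has just one choice, so locker 1 = yellow. Strike yellow from locker 2, locker 5.
locker 2 must be black (only option left).
That leaves locker 7 = orange. So locker 4, locker 5 can't be orange.
locker 4's domain is down to {pink}, so locker 4 = pink. Remove pink from locker 5, locker 6.
So locker 5 = green.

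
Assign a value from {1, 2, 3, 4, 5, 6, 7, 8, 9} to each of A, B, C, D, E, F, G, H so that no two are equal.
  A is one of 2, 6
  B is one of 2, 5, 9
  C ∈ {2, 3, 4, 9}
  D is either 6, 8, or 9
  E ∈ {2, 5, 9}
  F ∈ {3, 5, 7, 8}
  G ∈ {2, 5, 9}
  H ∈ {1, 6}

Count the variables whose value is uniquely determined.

B, E, G share exactly the 3 values {2, 5, 9}; by pigeonhole those values go to them, so strike 2, 5, 9 from A, C, D, F.
A has just one choice, so A = 6. Remove 6 from D, H.
That leaves D = 8. Eliminate 8 elsewhere: F.
That leaves H = 1.
Determined: A=6, D=8, H=1. The other variables each still have more than one consistent value. That makes 3.

3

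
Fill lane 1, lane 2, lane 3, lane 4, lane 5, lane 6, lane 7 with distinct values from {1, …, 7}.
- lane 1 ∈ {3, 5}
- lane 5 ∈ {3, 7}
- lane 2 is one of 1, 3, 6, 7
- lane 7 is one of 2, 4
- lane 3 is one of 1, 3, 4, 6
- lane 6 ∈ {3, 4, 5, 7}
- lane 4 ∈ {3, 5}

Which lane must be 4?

lane 6

The 7 variables together cover exactly {1, 2, 3, 4, 5, 6, 7} — 7 values for 7 variables — and 2 appears only in lane 7's list, so lane 7 = 2.
The 2 variables lane 1 and lane 4 are confined to {3, 5}, which locks those values in; drop them from lane 2, lane 3, lane 5, lane 6.
lane 5 has just one choice, so lane 5 = 7. Strike 7 from lane 2, lane 6.
So 4 goes to lane 6.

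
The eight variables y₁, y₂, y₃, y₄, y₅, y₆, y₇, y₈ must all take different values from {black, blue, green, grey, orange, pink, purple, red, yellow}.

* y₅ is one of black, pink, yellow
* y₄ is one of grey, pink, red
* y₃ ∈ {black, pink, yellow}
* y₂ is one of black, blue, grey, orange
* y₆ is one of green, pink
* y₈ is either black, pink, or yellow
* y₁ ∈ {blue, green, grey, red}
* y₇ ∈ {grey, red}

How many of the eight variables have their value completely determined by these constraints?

3

The 8 variables draw from only 8 values {black, blue, green, grey, orange, pink, red, yellow}, so each is used; only y₂ can be orange, hence y₂ = orange.
Among the 7 still-open variables, blue fits only y₁ (and all 7 values in {black, blue, green, grey, pink, red, yellow} must be used), so y₁ = blue.
Among the 6 still-open variables, green fits only y₆ (and all 6 values in {black, green, grey, pink, red, yellow} must be used), so y₆ = green.
y₃, y₅, y₈ share exactly the 3 values {black, pink, yellow}; by pigeonhole those values go to them, so strike black, pink, yellow from y₄.
Determined: y₁=blue, y₂=orange, y₆=green. The other variables each still have more than one consistent value. That makes 3.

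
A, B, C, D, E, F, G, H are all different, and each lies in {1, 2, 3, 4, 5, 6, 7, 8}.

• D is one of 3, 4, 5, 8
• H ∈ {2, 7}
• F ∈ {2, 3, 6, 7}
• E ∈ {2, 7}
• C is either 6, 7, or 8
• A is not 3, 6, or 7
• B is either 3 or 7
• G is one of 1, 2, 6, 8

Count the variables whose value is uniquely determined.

E and H between them cover only {2, 7} — a naked pair. Remove those values from A, B, C, F, G.
That leaves B = 3. Eliminate 3 elsewhere: D, F.
F has just one choice, so F = 6. Strike 6 from C, G.
C has just one choice, so C = 8. So A, D, G can't be 8.
That leaves G = 1. So A can't be 1.
Determined: B=3, C=8, F=6, G=1. The other variables each still have more than one consistent value. That makes 4.

4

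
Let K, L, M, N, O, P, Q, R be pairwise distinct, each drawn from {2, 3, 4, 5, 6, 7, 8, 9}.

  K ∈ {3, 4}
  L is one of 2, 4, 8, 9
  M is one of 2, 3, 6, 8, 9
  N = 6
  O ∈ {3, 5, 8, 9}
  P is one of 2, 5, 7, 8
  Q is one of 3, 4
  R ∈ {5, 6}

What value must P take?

7

N must be 6 (only option left). Strike 6 from M, R.
R has just one choice, so R = 5. So O, P can't be 5.
The 6 still-open variables together cover exactly {2, 3, 4, 7, 8, 9} — 6 values for 6 variables — and 7 appears only in P's list, so P = 7.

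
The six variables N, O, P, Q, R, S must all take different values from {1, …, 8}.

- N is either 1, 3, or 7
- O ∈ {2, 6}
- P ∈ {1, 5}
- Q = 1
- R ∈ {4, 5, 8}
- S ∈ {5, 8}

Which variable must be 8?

S

Q has just one choice, so Q = 1. Eliminate 1 elsewhere: N, P.
P has just one choice, so P = 5. Eliminate 5 elsewhere: R, S.
So 8 goes to S.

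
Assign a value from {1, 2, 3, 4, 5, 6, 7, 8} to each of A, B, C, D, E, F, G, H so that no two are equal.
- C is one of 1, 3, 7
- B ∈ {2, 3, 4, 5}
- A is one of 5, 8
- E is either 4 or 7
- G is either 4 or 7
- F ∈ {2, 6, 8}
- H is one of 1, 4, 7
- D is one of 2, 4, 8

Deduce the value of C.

Among the 8 variables, 6 fits only F (and all 8 values in {1, 2, 3, 4, 5, 6, 7, 8} must be used), so F = 6.
E and G share exactly the 2 values {4, 7}; by pigeonhole those values go to them, so strike 4, 7 from B, C, D, H.
That leaves H = 1. Strike 1 from C.
So C = 3.

3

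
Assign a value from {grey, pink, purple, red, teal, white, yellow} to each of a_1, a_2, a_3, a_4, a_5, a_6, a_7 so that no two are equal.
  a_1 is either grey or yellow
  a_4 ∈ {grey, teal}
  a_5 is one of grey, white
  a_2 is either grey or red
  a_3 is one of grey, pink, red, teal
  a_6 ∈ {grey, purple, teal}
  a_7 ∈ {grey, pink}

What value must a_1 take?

yellow

The 7 variables draw from only 7 values {grey, pink, purple, red, teal, white, yellow}, so each is used; only a_6 can be purple, hence a_6 = purple.
Among the 6 still-open variables, white fits only a_5 (and all 6 values in {grey, pink, red, teal, white, yellow} must be used), so a_5 = white.
The 5 still-open variables together cover exactly {grey, pink, red, teal, yellow} — 5 values for 5 variables — and yellow appears only in a_1's list, so a_1 = yellow.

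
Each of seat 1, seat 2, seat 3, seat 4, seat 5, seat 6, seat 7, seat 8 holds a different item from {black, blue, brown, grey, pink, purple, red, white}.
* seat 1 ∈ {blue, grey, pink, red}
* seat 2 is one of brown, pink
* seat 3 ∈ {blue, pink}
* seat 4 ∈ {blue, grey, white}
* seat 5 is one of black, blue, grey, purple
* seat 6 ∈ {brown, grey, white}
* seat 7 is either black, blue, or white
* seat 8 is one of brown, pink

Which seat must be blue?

The 8 variables together cover exactly {black, blue, brown, grey, pink, purple, red, white} — 8 values for 8 variables — and purple appears only in seat 5's list, so seat 5 = purple.
The 7 still-open variables together cover exactly {black, blue, brown, grey, pink, red, white} — 7 values for 7 variables — and black appears only in seat 7's list, so seat 7 = black.
The 6 still-open variables draw from only 6 values {blue, brown, grey, pink, red, white}, so each is used; only seat 1 can be red, hence seat 1 = red.
The 2 variables seat 2 and seat 8 are confined to {brown, pink}, which locks those values in; drop them from seat 3, seat 6.
So blue goes to seat 3.

seat 3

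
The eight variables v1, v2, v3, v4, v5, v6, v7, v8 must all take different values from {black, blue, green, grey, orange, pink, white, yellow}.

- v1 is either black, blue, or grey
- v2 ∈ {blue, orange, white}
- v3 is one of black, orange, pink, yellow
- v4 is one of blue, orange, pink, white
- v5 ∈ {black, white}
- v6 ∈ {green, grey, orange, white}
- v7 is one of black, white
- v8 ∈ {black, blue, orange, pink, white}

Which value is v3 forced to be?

yellow

Among the 8 variables, green fits only v6 (and all 8 values in {black, blue, green, grey, orange, pink, white, yellow} must be used), so v6 = green.
Among the 7 still-open variables, grey fits only v1 (and all 7 values in {black, blue, grey, orange, pink, white, yellow} must be used), so v1 = grey.
The 6 still-open variables draw from only 6 values {black, blue, orange, pink, white, yellow}, so each is used; only v3 can be yellow, hence v3 = yellow.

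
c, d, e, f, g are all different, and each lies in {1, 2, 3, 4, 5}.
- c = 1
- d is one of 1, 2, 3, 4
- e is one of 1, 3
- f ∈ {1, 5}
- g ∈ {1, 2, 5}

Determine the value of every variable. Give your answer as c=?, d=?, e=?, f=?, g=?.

c=1, d=4, e=3, f=5, g=2

c must be 1 (only option left). Eliminate 1 elsewhere: d, e, f, g.
e's domain is down to {3}, so e = 3. Strike 3 from d.
f must be 5 (only option left). So g can't be 5.
That leaves g = 2. Strike 2 from d.
d must be 4 (only option left).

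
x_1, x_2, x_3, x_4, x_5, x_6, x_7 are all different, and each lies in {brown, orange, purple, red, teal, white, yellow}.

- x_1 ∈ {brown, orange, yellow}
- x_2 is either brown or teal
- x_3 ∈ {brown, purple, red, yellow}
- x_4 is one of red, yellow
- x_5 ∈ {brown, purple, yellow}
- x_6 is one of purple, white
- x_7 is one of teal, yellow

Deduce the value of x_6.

white

The 7 variables together cover exactly {brown, orange, purple, red, teal, white, yellow} — 7 values for 7 variables — and orange appears only in x_1's list, so x_1 = orange.
The 6 still-open variables together cover exactly {brown, purple, red, teal, white, yellow} — 6 values for 6 variables — and white appears only in x_6's list, so x_6 = white.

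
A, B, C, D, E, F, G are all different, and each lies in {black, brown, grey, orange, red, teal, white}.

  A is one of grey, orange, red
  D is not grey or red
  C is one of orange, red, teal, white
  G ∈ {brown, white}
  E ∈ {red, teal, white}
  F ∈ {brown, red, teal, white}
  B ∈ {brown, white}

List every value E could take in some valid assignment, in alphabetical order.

The 7 variables together cover exactly {black, brown, grey, orange, red, teal, white} — 7 values for 7 variables — and black appears only in D's list, so D = black.
Among the 6 still-open variables, grey fits only A (and all 6 values in {brown, grey, orange, red, teal, white} must be used), so A = grey.
Among the 5 still-open variables, orange fits only C (and all 5 values in {brown, orange, red, teal, white} must be used), so C = orange.
B and G share exactly the 2 values {brown, white}; by pigeonhole those values go to them, so strike brown, white from E, F.
No further eliminations apply; E can still be any of red, teal.

red, teal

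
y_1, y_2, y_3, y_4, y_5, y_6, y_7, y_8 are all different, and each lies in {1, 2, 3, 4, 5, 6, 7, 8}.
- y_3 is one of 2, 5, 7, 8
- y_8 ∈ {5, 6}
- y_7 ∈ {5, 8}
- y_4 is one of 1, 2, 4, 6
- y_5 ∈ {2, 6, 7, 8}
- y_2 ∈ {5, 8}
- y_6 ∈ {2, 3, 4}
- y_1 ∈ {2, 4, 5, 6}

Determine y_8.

6

The 8 variables draw from only 8 values {1, 2, 3, 4, 5, 6, 7, 8}, so each is used; only y_4 can be 1, hence y_4 = 1.
Among the 7 still-open variables, 3 fits only y_6 (and all 7 values in {2, 3, 4, 5, 6, 7, 8} must be used), so y_6 = 3.
The 6 still-open variables draw from only 6 values {2, 4, 5, 6, 7, 8}, so each is used; only y_1 can be 4, hence y_1 = 4.
The 2 variables y_2 and y_7 are confined to {5, 8}, which locks those values in; drop them from y_3, y_5, y_8.
So y_8 = 6.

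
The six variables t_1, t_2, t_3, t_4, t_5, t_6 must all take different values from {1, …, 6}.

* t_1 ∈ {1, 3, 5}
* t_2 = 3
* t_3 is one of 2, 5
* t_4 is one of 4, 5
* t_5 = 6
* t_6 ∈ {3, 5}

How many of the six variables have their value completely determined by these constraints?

t_2's domain is down to {3}, so t_2 = 3. Remove 3 from t_1, t_6.
t_5's domain is down to {6}, so t_5 = 6.
That leaves t_6 = 5. Remove 5 from t_1, t_3, t_4.
t_1's domain is down to {1}, so t_1 = 1.
t_3 must be 2 (only option left).
That leaves t_4 = 4.
Every variable is fixed: t_1=1, t_2=3, t_3=2, t_4=4, t_5=6, t_6=5. That makes 6.

6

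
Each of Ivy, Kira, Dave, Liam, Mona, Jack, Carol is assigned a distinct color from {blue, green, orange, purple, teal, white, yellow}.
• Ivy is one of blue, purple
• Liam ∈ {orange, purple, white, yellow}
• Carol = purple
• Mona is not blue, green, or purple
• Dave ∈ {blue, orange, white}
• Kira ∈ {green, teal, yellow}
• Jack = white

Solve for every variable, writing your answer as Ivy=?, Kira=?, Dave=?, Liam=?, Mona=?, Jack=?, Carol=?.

Ivy=blue, Kira=green, Dave=orange, Liam=yellow, Mona=teal, Jack=white, Carol=purple

Jack must be white (only option left). Strike white from Dave, Liam, Mona.
Carol's domain is down to {purple}, so Carol = purple. Remove purple from Ivy, Liam.
That leaves Ivy = blue. Strike blue from Dave.
Dave's domain is down to {orange}, so Dave = orange. So Liam, Mona can't be orange.
Liam must be yellow (only option left). Remove yellow from Kira, Mona.
Mona must be teal (only option left). So Kira can't be teal.
Kira has just one choice, so Kira = green.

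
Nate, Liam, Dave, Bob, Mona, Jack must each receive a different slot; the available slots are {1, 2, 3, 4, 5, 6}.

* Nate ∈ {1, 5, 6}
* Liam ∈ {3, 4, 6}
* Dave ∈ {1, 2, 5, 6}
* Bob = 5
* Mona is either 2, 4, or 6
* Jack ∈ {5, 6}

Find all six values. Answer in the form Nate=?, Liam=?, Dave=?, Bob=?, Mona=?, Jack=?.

Nate=1, Liam=3, Dave=2, Bob=5, Mona=4, Jack=6

Bob's domain is down to {5}, so Bob = 5. Strike 5 from Nate, Dave, Jack.
Jack has just one choice, so Jack = 6. Strike 6 from Nate, Liam, Dave, Mona.
Nate must be 1 (only option left). Eliminate 1 elsewhere: Dave.
Dave has just one choice, so Dave = 2. So Mona can't be 2.
Mona's domain is down to {4}, so Mona = 4. So Liam can't be 4.
That leaves Liam = 3.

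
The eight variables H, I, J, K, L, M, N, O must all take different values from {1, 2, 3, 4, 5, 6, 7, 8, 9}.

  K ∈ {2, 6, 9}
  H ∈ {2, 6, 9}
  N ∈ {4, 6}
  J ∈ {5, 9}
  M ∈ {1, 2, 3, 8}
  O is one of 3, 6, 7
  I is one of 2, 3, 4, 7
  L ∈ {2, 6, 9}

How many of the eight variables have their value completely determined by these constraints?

2

H, K, L between them cover only {2, 6, 9} — a naked triple. Remove those values from I, J, M, N, O.
J has just one choice, so J = 5.
N has just one choice, so N = 4. Eliminate 4 elsewhere: I.
The 2 variables I and O are confined to {3, 7}, which locks those values in; drop them from M.
Determined: J=5, N=4. The other variables each still have more than one consistent value. That makes 2.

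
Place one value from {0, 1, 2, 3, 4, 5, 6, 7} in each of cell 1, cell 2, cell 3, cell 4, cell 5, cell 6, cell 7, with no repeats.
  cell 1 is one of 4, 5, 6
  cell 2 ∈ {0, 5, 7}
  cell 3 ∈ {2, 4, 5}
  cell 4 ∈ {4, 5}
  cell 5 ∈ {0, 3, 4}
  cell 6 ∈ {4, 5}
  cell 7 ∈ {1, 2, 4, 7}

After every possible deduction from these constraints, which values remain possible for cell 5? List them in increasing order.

cell 4 and cell 6 between them cover only {4, 5} — a naked pair. Remove those values from cell 1, cell 2, cell 3, cell 5, cell 7.
cell 1 has just one choice, so cell 1 = 6.
cell 3 must be 2 (only option left). Eliminate 2 elsewhere: cell 7.
No further eliminations apply; cell 5 can still be any of 0, 3.

0, 3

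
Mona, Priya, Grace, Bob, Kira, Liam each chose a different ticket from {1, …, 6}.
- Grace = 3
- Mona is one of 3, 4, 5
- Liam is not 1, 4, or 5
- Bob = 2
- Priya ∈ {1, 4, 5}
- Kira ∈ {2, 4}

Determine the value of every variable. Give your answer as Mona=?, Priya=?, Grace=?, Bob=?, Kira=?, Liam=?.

Grace must be 3 (only option left). Strike 3 from Mona, Liam.
Bob's domain is down to {2}, so Bob = 2. So Kira, Liam can't be 2.
That leaves Kira = 4. Eliminate 4 elsewhere: Mona, Priya.
Liam has just one choice, so Liam = 6.
Mona must be 5 (only option left). So Priya can't be 5.
Priya must be 1 (only option left).

Mona=5, Priya=1, Grace=3, Bob=2, Kira=4, Liam=6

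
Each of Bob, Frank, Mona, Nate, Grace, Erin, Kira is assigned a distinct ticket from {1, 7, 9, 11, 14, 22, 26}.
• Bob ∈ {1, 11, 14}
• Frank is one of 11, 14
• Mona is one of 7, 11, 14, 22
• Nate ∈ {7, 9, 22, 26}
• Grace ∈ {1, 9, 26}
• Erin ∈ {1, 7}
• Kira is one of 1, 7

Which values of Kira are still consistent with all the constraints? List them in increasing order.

Erin and Kira between them cover only {1, 7} — a naked pair. Remove those values from Bob, Mona, Nate, Grace.
The 2 variables Bob and Frank are confined to {11, 14}, which locks those values in; drop them from Mona.
That leaves Mona = 22. So Nate can't be 22.
No further eliminations apply; Kira can still be any of 1, 7.

1, 7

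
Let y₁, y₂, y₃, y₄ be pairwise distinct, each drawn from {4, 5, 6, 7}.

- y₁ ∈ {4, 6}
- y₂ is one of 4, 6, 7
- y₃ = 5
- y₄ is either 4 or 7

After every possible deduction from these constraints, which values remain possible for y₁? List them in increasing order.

y₃ must be 5 (only option left).
No further eliminations apply; y₁ can still be any of 4, 6.

4, 6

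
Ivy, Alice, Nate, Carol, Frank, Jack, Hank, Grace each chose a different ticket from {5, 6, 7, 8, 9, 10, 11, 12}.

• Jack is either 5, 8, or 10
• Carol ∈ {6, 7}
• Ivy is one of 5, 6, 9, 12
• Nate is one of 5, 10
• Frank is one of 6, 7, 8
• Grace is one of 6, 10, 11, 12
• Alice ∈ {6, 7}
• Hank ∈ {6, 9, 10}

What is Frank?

The 8 variables together cover exactly {5, 6, 7, 8, 9, 10, 11, 12} — 8 values for 8 variables — and 11 appears only in Grace's list, so Grace = 11.
The 7 still-open variables draw from only 7 values {5, 6, 7, 8, 9, 10, 12}, so each is used; only Ivy can be 12, hence Ivy = 12.
The 6 still-open variables together cover exactly {5, 6, 7, 8, 9, 10} — 6 values for 6 variables — and 9 appears only in Hank's list, so Hank = 9.
The 2 variables Alice and Carol are confined to {6, 7}, which locks those values in; drop them from Frank.
So Frank = 8.

8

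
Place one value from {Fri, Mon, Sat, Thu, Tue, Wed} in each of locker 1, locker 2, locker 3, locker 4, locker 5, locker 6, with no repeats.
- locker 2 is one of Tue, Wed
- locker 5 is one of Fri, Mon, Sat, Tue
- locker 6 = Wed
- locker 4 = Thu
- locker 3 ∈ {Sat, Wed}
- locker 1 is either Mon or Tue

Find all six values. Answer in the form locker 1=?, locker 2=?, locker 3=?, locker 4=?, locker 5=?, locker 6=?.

locker 1=Mon, locker 2=Tue, locker 3=Sat, locker 4=Thu, locker 5=Fri, locker 6=Wed

locker 4 has just one choice, so locker 4 = Thu.
locker 6 must be Wed (only option left). Eliminate Wed elsewhere: locker 2, locker 3.
That leaves locker 2 = Tue. Strike Tue from locker 1, locker 5.
locker 3 has just one choice, so locker 3 = Sat. Strike Sat from locker 5.
That leaves locker 1 = Mon. So locker 5 can't be Mon.
locker 5 must be Fri (only option left).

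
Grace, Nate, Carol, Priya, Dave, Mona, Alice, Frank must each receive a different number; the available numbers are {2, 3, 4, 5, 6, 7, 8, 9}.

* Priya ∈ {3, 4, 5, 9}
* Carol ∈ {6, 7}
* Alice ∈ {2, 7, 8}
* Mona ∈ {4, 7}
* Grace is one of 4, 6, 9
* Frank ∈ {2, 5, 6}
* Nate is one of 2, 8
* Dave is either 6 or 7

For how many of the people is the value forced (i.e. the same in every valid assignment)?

4

The 8 variables together cover exactly {2, 3, 4, 5, 6, 7, 8, 9} — 8 values for 8 variables — and 3 appears only in Priya's list, so Priya = 3.
The 7 still-open variables together cover exactly {2, 4, 5, 6, 7, 8, 9} — 7 values for 7 variables — and 5 appears only in Frank's list, so Frank = 5.
The 6 still-open variables together cover exactly {2, 4, 6, 7, 8, 9} — 6 values for 6 variables — and 9 appears only in Grace's list, so Grace = 9.
Among the 5 still-open variables, 4 fits only Mona (and all 5 values in {2, 4, 6, 7, 8} must be used), so Mona = 4.
Carol and Dave share exactly the 2 values {6, 7}; by pigeonhole those values go to them, so strike 6, 7 from Alice.
Determined: Grace=9, Priya=3, Mona=4, Frank=5. The other people each still have more than one consistent value. That makes 4.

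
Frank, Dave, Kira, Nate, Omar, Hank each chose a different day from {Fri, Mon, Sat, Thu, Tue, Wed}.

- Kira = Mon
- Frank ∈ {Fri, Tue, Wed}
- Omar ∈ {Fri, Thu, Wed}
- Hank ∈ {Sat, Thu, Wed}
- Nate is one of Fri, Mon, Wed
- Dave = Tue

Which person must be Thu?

Dave must be Tue (only option left). So Frank can't be Tue.
Kira's domain is down to {Mon}, so Kira = Mon. Remove Mon from Nate.
The 4 still-open variables together cover exactly {Fri, Sat, Thu, Wed} — 4 values for 4 variables — and Sat appears only in Hank's list, so Hank = Sat.
The 3 still-open variables draw from only 3 values {Fri, Thu, Wed}, so each is used; only Omar can be Thu, hence Omar = Thu.

Omar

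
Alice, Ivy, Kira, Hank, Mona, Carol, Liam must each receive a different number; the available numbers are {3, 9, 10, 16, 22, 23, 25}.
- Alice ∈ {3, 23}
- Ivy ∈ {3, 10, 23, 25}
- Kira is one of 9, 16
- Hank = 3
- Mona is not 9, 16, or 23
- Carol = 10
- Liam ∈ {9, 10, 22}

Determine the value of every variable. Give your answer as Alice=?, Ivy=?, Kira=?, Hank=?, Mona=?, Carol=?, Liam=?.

Hank has just one choice, so Hank = 3. Remove 3 from Alice, Ivy, Mona.
Carol's domain is down to {10}, so Carol = 10. So Ivy, Mona, Liam can't be 10.
Alice's domain is down to {23}, so Alice = 23. Remove 23 from Ivy.
Ivy's domain is down to {25}, so Ivy = 25. Strike 25 from Mona.
Mona must be 22 (only option left). Eliminate 22 elsewhere: Liam.
Liam's domain is down to {9}, so Liam = 9. Eliminate 9 elsewhere: Kira.
Kira must be 16 (only option left).

Alice=23, Ivy=25, Kira=16, Hank=3, Mona=22, Carol=10, Liam=9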